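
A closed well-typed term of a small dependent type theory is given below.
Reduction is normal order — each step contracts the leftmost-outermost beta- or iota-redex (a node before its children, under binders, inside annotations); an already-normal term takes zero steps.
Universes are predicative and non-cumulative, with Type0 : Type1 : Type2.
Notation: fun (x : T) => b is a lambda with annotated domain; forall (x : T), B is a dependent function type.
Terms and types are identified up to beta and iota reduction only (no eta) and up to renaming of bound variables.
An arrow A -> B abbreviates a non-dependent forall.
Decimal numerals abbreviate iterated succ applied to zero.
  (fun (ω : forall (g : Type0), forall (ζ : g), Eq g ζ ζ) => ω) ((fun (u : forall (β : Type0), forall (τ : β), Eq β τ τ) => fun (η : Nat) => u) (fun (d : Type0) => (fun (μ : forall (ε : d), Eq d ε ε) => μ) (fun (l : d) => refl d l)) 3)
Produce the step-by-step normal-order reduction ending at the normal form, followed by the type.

reduction (normal order):
  (fun (ω : forall (g : Type0), forall (ζ : g), Eq g ζ ζ) => ω) ((fun (u : forall (β : Type0), forall (τ : β), Eq β τ τ) => fun (η : Nat) => u) (fun (d : Type0) => (fun (μ : forall (ε : d), Eq d ε ε) => μ) (fun (l : d) => refl d l)) 3)
  ~> (fun (ω : forall (g : Type0), forall (ζ : g), Eq g ζ ζ) => fun (u : Nat) => ω) (fun (β : Type0) => (fun (τ : forall (η : β), Eq β η η) => τ) (fun (d : β) => refl β d)) 3
  ~> (fun (ω : Nat) => fun (g : Type0) => (fun (ζ : forall (u : g), Eq g u u) => ζ) (fun (β : g) => refl g β)) 3
  ~> fun (ω : Type0) => (fun (g : forall (ζ : ω), Eq ω ζ ζ) => g) (fun (u : ω) => refl ω u)
  ~> fun (ω : Type0) => fun (g : ω) => refl ω g
the term's type:
  forall (ω : Type0), forall (g : ω), Eq ω g g


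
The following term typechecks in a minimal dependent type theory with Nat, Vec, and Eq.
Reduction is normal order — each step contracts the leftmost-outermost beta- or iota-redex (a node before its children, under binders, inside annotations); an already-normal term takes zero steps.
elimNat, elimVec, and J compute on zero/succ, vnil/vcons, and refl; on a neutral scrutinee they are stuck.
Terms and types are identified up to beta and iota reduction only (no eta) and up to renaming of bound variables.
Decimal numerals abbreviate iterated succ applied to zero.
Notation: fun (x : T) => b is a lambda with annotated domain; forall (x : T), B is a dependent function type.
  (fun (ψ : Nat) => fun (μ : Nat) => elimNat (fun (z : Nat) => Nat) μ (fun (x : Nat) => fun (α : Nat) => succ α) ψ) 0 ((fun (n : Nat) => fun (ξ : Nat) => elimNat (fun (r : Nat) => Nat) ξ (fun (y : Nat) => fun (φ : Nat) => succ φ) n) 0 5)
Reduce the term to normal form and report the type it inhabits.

normal form:
  5
the term's type:
  Nat


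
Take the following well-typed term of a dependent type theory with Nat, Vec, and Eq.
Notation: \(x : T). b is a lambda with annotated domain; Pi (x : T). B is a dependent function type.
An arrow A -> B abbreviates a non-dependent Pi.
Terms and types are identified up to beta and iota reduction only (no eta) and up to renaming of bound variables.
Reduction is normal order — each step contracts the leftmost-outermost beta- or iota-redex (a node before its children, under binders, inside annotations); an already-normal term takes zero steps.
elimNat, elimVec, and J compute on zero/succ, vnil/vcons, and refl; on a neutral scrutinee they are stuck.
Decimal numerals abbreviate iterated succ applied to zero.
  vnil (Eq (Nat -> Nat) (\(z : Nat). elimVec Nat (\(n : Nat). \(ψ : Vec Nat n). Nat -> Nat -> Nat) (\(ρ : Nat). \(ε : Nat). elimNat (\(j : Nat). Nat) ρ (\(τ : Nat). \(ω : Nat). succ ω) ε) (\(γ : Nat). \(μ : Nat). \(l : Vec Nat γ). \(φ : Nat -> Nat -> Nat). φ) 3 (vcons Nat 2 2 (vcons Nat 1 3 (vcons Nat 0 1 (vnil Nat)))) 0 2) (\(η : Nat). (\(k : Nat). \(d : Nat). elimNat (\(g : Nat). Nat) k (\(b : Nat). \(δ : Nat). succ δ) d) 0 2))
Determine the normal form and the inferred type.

reduced normal form:
  vnil (Eq (Nat -> Nat) (\(z : Nat). 2) (\(n : Nat). 2))
type:
  Vec (Eq (Nat -> Nat) (\(z : Nat). 2) (\(n : Nat). 2)) 0


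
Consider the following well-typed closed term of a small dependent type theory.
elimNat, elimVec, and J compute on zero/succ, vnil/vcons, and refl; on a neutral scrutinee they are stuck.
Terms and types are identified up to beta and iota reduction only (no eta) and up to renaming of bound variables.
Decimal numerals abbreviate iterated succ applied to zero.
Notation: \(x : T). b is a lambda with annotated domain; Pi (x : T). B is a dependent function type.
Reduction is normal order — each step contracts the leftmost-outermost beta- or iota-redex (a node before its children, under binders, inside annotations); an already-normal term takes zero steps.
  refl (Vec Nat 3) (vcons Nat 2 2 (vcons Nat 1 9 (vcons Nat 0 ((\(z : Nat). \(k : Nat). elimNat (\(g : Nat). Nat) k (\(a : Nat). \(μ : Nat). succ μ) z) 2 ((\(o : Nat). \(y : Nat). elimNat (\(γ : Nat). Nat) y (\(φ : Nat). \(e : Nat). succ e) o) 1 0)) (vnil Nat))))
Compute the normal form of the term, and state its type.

normal form:
  refl (Vec Nat 3) (vcons Nat 2 2 (vcons Nat 1 9 (vcons Nat 0 3 (vnil Nat))))
type:
  Eq (Vec Nat 3) (vcons Nat 2 2 (vcons Nat 1 9 (vcons Nat 0 3 (vnil Nat)))) (vcons Nat 2 2 (vcons Nat 1 9 (vcons Nat 0 3 (vnil Nat))))


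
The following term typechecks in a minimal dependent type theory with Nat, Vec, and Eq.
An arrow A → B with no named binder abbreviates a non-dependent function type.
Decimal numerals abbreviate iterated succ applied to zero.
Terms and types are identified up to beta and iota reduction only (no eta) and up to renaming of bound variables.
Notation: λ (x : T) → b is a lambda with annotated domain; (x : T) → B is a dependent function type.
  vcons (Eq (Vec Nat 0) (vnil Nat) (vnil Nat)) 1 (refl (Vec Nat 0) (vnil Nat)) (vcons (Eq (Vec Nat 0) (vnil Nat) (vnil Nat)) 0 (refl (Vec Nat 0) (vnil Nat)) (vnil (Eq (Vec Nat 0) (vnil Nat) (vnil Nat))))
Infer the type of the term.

type:
  Vec (Eq (Vec Nat 0) (vnil Nat) (vnil Nat)) 2


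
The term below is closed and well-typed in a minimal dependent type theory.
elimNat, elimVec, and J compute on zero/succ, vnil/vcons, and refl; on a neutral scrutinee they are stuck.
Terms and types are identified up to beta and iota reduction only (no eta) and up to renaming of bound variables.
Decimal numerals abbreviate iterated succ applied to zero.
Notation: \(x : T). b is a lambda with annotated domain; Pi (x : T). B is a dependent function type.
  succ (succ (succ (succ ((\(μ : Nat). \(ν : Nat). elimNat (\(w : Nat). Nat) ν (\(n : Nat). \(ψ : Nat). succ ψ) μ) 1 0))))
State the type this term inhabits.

the term's type:
  Nat


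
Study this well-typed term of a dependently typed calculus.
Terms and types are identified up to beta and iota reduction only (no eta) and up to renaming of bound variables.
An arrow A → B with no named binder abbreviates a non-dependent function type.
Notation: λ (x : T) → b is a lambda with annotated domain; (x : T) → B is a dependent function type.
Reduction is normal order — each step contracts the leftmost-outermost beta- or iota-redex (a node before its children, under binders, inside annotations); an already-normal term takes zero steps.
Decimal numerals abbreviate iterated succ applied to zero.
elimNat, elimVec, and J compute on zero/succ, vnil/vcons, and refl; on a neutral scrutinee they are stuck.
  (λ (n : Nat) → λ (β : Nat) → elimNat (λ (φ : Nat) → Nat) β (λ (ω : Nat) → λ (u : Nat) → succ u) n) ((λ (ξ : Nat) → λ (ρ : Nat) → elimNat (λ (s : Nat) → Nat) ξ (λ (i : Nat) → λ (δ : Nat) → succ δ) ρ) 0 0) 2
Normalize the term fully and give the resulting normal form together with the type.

resulting normal form:
  2
type:
  Nat
observation: normalization takes exactly 6 steps under the normal-order strategy.


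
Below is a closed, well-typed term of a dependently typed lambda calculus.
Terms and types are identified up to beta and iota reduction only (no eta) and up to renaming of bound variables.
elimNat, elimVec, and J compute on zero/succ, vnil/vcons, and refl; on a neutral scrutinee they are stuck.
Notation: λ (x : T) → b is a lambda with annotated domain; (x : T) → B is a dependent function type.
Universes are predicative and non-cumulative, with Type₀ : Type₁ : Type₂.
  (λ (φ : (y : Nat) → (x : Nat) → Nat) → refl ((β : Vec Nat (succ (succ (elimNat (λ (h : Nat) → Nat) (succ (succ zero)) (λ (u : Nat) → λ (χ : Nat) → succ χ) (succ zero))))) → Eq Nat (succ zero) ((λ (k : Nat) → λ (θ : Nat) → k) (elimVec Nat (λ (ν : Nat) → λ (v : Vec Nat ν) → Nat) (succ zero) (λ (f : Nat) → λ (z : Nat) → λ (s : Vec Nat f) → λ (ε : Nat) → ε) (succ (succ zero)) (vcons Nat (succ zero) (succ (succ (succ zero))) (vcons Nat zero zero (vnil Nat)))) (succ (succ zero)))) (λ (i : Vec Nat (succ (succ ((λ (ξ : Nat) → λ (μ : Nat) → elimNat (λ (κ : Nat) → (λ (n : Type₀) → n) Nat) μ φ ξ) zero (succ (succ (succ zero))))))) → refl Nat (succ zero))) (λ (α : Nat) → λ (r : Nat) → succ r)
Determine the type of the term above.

type:
  Eq ((φ : Vec Nat (succ (succ (succ (succ (succ zero)))))) → Eq Nat (succ zero) (succ zero)) (λ (y : Vec Nat (succ (succ (succ (succ (succ zero)))))) → refl Nat (succ zero)) (λ (x : Vec Nat (succ (succ (succ (succ (succ zero)))))) → refl Nat (succ zero))


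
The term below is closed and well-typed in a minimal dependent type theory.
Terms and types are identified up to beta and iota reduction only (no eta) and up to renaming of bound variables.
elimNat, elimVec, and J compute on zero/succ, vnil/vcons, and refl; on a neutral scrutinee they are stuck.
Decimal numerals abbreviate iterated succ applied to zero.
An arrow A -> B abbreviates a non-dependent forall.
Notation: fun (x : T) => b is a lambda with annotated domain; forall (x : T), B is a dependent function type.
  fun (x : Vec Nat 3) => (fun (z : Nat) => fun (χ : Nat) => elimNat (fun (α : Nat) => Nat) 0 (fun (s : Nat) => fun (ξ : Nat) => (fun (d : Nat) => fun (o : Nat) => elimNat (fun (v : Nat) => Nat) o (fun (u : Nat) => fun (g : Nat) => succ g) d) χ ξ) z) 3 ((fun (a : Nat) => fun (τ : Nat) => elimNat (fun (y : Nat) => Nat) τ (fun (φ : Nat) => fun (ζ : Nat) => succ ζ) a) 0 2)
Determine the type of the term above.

type:
  Vec Nat 3 -> Nat


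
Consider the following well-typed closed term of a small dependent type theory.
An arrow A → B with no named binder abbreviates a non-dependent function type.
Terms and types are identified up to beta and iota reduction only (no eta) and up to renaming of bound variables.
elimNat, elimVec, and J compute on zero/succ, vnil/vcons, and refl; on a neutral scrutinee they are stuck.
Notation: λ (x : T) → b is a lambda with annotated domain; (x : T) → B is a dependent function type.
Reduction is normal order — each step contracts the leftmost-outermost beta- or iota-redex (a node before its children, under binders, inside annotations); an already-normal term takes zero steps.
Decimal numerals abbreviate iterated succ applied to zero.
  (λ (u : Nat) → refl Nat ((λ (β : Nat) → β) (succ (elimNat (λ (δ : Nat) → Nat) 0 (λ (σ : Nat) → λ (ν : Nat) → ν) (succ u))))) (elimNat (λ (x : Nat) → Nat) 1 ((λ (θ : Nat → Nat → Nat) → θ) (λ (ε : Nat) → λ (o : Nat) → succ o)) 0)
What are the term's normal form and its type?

resulting normal form:
  refl Nat 1
inferred type:
  Eq Nat 1 1


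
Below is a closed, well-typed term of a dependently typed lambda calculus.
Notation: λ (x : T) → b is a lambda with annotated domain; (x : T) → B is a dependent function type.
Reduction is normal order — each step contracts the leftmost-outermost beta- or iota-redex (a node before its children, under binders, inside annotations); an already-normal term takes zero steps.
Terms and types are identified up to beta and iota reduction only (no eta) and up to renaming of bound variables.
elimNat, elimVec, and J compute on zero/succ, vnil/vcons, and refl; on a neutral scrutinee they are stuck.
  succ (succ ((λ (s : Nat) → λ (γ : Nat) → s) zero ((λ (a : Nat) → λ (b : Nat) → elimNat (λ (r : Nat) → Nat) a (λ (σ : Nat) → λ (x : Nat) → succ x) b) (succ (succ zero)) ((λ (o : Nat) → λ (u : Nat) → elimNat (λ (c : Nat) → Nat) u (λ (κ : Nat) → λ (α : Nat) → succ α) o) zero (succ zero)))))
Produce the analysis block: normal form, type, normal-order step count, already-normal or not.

normal form:
  succ (succ zero)
inferred type:
  Nat
reduction steps (normal order): 2
already normal: no
first redex: a beta-redex


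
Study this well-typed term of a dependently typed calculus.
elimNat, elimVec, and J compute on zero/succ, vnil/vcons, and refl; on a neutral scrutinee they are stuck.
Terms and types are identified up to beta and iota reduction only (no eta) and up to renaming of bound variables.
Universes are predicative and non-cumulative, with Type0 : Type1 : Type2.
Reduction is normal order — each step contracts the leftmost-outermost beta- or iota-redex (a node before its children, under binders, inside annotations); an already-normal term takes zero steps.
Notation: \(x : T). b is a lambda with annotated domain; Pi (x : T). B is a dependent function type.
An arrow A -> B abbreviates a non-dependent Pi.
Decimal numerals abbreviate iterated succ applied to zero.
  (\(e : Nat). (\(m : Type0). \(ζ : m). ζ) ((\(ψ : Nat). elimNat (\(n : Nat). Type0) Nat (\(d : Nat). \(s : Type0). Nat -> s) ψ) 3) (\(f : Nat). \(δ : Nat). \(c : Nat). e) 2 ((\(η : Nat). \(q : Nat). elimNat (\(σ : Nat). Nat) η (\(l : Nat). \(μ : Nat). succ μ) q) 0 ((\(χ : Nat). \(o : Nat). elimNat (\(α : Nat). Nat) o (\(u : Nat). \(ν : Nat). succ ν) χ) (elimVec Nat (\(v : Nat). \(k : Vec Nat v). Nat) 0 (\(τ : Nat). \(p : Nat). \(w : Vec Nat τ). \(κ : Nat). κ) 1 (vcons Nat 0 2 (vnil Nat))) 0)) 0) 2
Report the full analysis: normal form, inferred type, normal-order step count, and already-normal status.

resulting normal form:
  2
type:
  Nat
reduction steps (normal order): 6
term was already normal: no
first redex: a beta-redex


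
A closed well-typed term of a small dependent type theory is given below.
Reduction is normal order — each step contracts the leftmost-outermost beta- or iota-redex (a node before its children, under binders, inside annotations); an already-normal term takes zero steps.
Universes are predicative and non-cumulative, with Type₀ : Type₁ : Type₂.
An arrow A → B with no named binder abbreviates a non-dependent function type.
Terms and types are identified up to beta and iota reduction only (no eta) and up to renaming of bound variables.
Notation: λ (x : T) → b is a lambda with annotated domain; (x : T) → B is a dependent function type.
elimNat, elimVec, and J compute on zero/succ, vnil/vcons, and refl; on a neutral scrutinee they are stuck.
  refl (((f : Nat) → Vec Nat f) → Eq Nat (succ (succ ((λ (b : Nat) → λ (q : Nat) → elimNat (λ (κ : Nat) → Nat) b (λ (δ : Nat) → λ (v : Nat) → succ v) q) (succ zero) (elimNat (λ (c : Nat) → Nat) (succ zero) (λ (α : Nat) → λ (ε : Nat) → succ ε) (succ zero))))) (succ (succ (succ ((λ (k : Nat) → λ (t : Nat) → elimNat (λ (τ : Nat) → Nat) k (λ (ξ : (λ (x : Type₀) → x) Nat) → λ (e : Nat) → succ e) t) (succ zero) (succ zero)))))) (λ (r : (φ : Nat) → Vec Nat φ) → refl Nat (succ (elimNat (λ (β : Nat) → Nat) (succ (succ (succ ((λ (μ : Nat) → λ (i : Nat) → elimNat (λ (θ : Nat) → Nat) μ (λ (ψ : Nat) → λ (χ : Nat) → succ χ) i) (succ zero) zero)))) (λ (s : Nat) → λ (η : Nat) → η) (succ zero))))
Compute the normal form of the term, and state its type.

resulting normal form:
  refl (((f : Nat) → Vec Nat f) → Eq Nat (succ (succ (succ (succ (succ zero))))) (succ (succ (succ (succ (succ zero)))))) (λ (b : (q : Nat) → Vec Nat q) → refl Nat (succ (succ (succ (succ (succ zero))))))
type:
  Eq (((f : Nat) → Vec Nat f) → Eq Nat (succ (succ (succ (succ (succ zero))))) (succ (succ (succ (succ (succ zero)))))) (λ (b : (q : Nat) → Vec Nat q) → refl Nat (succ (succ (succ (succ (succ zero)))))) (λ (κ : (δ : Nat) → Vec Nat δ) → refl Nat (succ (succ (succ (succ (succ zero))))))
observation: 26 normal-order steps separate the term from its normal form.


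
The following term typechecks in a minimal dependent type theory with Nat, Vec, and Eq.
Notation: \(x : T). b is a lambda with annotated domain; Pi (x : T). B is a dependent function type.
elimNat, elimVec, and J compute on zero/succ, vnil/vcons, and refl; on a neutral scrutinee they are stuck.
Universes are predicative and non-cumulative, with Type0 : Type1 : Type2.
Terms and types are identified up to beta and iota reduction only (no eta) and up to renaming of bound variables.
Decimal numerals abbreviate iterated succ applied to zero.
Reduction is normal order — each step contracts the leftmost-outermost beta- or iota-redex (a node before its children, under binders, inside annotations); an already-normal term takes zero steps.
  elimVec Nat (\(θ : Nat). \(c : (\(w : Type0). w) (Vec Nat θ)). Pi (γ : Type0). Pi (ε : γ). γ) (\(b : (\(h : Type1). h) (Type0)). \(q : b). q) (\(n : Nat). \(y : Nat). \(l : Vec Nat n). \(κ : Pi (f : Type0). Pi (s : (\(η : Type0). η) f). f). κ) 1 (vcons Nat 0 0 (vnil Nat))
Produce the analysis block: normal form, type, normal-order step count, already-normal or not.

reduced normal form:
  \(θ : Type0). \(c : θ). c
type:
  Pi (θ : Type0). Pi (c : θ). θ
normal-order step count: 7
already normal: no
first contracted redex: an elimVec iota-redex


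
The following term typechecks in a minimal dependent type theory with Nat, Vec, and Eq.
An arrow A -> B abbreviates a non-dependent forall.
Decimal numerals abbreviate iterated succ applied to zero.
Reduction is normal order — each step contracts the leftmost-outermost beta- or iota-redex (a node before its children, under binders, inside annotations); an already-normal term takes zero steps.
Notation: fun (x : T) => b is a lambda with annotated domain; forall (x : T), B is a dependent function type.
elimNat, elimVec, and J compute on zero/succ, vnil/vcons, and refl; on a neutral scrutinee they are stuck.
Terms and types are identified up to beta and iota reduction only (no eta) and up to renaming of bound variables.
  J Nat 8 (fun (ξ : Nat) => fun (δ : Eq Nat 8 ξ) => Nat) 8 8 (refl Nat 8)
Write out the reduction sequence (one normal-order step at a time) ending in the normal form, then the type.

normal-order reduction:
  J Nat 8 (fun (ξ : Nat) => fun (δ : Eq Nat 8 ξ) => Nat) 8 8 (refl Nat 8)
  ~> 8
type:
  Nat


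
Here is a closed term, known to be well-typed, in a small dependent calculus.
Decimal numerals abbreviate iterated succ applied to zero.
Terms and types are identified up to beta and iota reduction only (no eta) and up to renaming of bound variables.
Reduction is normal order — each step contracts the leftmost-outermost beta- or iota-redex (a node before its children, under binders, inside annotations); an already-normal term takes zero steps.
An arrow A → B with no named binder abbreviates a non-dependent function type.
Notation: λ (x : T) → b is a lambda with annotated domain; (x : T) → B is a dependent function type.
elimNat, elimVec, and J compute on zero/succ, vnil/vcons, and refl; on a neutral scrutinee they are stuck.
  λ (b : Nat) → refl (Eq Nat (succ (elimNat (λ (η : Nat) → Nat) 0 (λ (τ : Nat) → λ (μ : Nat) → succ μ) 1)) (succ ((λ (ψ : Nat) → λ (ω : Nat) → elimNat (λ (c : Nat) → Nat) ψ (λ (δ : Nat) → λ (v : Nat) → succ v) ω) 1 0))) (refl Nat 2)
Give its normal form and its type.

reduced normal form:
  λ (b : Nat) → refl (Eq Nat 2 2) (refl Nat 2)
the term's type:
  Nat → Eq (Eq Nat 2 2) (refl Nat 2) (refl Nat 2)


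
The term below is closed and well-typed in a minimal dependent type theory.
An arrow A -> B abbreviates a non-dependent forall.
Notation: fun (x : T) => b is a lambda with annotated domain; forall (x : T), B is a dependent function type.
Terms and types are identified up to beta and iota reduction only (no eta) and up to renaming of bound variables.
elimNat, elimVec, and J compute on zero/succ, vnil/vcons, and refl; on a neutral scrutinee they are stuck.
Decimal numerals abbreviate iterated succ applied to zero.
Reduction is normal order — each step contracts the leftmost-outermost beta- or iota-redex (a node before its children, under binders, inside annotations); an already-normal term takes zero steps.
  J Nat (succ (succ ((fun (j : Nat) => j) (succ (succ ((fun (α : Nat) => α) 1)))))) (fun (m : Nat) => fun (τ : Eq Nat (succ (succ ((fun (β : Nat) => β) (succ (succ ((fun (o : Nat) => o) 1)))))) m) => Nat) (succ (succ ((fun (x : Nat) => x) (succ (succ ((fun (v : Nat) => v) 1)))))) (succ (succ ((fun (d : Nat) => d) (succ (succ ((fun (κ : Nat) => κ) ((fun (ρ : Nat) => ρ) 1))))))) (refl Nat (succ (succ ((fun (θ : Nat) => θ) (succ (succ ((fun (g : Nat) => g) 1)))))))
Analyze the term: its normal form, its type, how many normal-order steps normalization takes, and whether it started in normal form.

normal form:
  5
inferred type:
  Nat
reduction steps (normal order): 3
already normal: no
first contracted redex: a J iota-redex


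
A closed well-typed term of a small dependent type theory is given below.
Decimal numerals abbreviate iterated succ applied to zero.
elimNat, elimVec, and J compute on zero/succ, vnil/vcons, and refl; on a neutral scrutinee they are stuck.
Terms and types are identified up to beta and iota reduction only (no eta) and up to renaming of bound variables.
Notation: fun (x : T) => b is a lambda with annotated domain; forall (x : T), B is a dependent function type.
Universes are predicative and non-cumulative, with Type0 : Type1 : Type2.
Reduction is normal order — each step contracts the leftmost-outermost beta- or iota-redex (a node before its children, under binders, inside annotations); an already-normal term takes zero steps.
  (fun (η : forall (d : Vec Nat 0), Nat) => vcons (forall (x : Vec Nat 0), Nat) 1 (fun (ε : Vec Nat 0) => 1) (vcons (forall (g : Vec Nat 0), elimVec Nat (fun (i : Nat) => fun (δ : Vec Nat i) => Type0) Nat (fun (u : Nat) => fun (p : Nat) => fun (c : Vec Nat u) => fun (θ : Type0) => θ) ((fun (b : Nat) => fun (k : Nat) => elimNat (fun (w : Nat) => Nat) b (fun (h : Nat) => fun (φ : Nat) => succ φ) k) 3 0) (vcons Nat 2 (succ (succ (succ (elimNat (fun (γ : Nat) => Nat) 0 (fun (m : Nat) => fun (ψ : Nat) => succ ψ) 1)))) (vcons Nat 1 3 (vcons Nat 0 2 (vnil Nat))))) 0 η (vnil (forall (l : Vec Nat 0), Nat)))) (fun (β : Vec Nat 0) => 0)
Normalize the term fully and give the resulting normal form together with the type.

resulting normal form:
  vcons (forall (η : Vec Nat 0), Nat) 1 (fun (d : Vec Nat 0) => 1) (vcons (forall (x : Vec Nat 0), Nat) 0 (fun (ε : Vec Nat 0) => 0) (vnil (forall (g : Vec Nat 0), Nat)))
inferred type:
  Vec (forall (η : Vec Nat 0), Nat) 2


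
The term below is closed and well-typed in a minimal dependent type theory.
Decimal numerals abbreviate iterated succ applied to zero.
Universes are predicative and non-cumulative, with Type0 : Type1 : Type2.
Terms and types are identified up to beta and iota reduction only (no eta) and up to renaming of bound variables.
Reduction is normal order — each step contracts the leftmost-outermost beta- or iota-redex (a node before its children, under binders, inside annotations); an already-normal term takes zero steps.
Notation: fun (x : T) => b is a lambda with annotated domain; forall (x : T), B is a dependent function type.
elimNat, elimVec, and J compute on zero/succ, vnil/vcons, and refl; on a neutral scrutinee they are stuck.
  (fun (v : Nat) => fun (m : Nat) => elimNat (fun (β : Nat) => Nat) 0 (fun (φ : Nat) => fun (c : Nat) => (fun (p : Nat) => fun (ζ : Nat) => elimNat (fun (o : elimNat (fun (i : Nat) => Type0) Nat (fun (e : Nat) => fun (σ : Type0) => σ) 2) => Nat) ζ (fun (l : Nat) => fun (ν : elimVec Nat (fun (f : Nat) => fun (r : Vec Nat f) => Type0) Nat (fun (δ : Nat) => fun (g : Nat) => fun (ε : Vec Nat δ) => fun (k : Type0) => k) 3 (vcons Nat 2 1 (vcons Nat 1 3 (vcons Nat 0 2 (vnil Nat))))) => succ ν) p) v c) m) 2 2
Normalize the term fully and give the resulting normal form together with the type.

reduced normal form:
  4
inferred type:
  Nat


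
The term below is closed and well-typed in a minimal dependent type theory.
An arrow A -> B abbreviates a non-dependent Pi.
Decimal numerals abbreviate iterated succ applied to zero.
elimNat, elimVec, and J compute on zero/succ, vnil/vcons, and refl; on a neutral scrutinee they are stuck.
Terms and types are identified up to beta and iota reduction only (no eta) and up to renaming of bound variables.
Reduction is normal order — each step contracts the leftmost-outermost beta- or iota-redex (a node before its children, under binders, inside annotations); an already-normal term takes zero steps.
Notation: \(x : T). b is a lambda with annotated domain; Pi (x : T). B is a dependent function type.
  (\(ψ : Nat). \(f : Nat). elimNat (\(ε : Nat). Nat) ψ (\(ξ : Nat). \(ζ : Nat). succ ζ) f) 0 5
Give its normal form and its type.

resulting normal form:
  5
the term's type:
  Nat
observation: reduction starts at a beta-redex, and 18 normal-order steps reach the normal form.


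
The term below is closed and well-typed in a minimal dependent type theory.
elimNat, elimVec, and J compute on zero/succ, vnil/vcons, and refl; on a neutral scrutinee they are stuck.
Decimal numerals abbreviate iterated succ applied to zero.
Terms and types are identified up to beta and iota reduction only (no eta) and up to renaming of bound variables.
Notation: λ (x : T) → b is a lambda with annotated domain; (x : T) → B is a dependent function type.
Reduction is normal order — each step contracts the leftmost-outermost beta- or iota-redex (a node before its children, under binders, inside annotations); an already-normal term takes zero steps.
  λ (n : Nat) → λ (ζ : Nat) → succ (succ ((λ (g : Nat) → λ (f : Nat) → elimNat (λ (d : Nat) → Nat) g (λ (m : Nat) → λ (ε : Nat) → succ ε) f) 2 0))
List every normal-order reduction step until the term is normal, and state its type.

reduction (normal order):
  λ (n : Nat) → λ (ζ : Nat) → succ (succ ((λ (g : Nat) → λ (f : Nat) → elimNat (λ (d : Nat) → Nat) g (λ (m : Nat) → λ (ε : Nat) → succ ε) f) 2 0))
  ~> λ (n : Nat) → λ (ζ : Nat) → succ (succ ((λ (g : Nat) → elimNat (λ (f : Nat) → Nat) 2 (λ (d : Nat) → λ (m : Nat) → succ m) g) 0))
  ~> λ (n : Nat) → λ (ζ : Nat) → succ (succ (elimNat (λ (g : Nat) → Nat) 2 (λ (f : Nat) → λ (d : Nat) → succ d) 0))
  ~> λ (n : Nat) → λ (ζ : Nat) → 4
inferred type:
  (n : Nat) → (ζ : Nat) → Nat


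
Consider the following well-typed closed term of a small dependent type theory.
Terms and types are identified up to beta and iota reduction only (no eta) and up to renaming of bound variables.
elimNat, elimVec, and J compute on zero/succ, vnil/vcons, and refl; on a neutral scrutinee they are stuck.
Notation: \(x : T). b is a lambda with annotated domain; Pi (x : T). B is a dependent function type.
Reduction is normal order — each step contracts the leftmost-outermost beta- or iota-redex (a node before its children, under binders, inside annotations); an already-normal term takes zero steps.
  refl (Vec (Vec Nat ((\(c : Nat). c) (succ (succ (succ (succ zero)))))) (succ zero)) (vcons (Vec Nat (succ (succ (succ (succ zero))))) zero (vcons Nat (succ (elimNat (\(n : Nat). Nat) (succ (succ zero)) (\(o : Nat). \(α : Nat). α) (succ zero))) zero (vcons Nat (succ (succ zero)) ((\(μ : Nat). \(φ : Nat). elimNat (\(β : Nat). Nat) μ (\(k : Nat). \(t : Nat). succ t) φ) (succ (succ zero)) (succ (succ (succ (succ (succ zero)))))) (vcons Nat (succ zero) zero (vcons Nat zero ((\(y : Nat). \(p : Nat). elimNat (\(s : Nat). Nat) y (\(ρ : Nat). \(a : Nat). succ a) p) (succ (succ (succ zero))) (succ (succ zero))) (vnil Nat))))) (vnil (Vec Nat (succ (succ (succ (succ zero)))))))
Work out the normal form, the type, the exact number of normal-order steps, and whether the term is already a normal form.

resulting normal form:
  refl (Vec (Vec Nat (succ (succ (succ (succ zero))))) (succ zero)) (vcons (Vec Nat (succ (succ (succ (succ zero))))) zero (vcons Nat (succ (succ (succ zero))) zero (vcons Nat (succ (succ zero)) (succ (succ (succ (succ (succ (succ (succ zero))))))) (vcons Nat (succ zero) zero (vcons Nat zero (succ (succ (succ (succ (succ zero))))) (vnil Nat))))) (vnil (Vec Nat (succ (succ (succ (succ zero)))))))
type:
  Eq (Vec (Vec Nat (succ (succ (succ (succ zero))))) (succ zero)) (vcons (Vec Nat (succ (succ (succ (succ zero))))) zero (vcons Nat (succ (succ (succ zero))) zero (vcons Nat (succ (succ zero)) (succ (succ (succ (succ (succ (succ (succ zero))))))) (vcons Nat (succ zero) zero (vcons Nat zero (succ (succ (succ (succ (succ zero))))) (vnil Nat))))) (vnil (Vec Nat (succ (succ (succ (succ zero))))))) (vcons (Vec Nat (succ (succ (succ (succ zero))))) zero (vcons Nat (succ (succ (succ zero))) zero (vcons Nat (succ (succ zero)) (succ (succ (succ (succ (succ (succ (succ zero))))))) (vcons Nat (succ zero) zero (vcons Nat zero (succ (succ (succ (succ (succ zero))))) (vnil Nat))))) (vnil (Vec Nat (succ (succ (succ (succ zero)))))))
reduction steps (normal order): 32
started in normal form: no
first contracted redex: a beta-redex


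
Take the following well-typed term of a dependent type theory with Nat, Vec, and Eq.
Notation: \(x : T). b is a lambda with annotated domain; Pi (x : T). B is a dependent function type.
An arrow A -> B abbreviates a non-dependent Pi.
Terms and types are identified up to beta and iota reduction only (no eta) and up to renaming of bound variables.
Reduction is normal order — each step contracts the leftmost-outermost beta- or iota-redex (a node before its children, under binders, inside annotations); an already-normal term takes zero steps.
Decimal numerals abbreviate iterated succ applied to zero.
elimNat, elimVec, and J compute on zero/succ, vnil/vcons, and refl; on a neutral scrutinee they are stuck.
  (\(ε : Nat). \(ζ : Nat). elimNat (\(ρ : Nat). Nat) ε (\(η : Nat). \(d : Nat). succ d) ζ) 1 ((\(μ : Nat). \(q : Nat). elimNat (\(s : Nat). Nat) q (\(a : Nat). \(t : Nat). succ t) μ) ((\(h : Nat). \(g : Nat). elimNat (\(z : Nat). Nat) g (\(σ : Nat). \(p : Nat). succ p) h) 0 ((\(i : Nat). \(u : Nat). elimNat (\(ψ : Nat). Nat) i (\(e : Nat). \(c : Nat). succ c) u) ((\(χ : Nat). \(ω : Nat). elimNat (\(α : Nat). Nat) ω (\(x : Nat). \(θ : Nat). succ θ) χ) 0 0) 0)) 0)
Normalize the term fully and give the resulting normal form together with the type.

reduced normal form:
  1
type:
  Nat


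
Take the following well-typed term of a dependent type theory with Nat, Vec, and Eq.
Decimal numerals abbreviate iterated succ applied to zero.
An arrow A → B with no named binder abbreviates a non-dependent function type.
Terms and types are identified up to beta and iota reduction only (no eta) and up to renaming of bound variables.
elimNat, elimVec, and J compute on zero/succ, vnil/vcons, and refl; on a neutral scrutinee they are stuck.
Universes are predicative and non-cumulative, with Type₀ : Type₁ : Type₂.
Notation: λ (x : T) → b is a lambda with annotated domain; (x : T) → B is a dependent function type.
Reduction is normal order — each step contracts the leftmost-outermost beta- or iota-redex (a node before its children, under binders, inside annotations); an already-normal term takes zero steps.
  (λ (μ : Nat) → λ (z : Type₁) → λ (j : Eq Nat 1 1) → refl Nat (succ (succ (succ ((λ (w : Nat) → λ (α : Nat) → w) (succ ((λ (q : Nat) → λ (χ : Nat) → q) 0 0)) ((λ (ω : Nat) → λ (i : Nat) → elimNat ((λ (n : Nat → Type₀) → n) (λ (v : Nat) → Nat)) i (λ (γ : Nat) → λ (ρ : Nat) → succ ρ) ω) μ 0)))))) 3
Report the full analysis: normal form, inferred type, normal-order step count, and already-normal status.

resulting normal form:
  λ (μ : Type₁) → λ (z : Eq Nat 1 1) → refl Nat 4
the term's type:
  Type₁ → Eq Nat 1 1 → Eq Nat 4 4
normal-order step count: 5
already normal: no
first contracted redex: a beta-redex


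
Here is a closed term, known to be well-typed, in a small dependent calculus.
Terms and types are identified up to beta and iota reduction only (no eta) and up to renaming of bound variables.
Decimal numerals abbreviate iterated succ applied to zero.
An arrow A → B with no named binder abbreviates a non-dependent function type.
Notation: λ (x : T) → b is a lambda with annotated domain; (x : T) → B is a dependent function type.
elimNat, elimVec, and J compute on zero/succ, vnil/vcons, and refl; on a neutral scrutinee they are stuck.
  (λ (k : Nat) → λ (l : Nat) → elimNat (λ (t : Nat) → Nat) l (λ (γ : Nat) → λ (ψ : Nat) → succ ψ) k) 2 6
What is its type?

the term's type:
  Nat


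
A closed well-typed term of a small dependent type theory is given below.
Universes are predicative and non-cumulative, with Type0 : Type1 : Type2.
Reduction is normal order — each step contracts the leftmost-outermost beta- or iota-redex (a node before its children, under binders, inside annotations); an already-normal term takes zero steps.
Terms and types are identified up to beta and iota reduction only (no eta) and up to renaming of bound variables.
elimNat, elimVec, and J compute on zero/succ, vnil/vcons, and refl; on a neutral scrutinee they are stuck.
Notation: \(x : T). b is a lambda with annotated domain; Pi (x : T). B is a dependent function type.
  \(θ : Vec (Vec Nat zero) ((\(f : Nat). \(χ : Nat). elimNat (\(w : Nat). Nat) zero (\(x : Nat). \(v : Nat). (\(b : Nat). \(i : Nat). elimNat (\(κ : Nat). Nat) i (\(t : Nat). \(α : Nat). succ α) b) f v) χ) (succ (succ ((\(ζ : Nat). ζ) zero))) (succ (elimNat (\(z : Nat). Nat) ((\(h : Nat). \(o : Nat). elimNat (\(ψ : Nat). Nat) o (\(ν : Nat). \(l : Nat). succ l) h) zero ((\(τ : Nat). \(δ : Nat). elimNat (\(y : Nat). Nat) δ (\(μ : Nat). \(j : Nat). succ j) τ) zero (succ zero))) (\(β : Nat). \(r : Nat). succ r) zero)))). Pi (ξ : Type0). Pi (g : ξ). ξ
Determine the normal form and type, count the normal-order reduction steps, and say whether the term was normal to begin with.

normal form:
  \(θ : Vec (Vec Nat zero) (succ (succ (succ (succ zero))))). Pi (f : Type0). Pi (χ : f). f
the term's type:
  Pi (θ : Vec (Vec Nat zero) (succ (succ (succ (succ zero))))). Type1
steps to reach normal form (normal order): 36
started in normal form: no
first redex: a beta-redex


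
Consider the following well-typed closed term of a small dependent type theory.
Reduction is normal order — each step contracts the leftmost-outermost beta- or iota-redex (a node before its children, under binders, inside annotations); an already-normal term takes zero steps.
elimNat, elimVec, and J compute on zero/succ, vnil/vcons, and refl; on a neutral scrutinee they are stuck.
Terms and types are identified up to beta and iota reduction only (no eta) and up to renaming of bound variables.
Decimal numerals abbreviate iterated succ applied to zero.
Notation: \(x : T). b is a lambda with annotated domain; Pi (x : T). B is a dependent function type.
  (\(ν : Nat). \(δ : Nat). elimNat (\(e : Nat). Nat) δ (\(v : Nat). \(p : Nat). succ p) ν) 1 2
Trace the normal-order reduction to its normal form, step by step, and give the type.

reduction (normal order):
  (\(ν : Nat). \(δ : Nat). elimNat (\(e : Nat). Nat) δ (\(v : Nat). \(p : Nat). succ p) ν) 1 2
  ~> (\(ν : Nat). elimNat (\(δ : Nat). Nat) ν (\(e : Nat). \(v : Nat). succ v) 1) 2
  ~> elimNat (\(ν : Nat). Nat) 2 (\(δ : Nat). \(e : Nat). succ e) 1
  ~> (\(ν : Nat). \(δ : Nat). succ δ) 0 (elimNat (\(e : Nat). Nat) 2 (\(v : Nat). \(p : Nat). succ p) 0)
  ~> (\(ν : Nat). succ ν) (elimNat (\(δ : Nat). Nat) 2 (\(e : Nat). \(v : Nat). succ v) 0)
  ~> succ (elimNat (\(ν : Nat). Nat) 2 (\(δ : Nat). \(e : Nat). succ e) 0)
  ~> 3
the term's type:
  Nat


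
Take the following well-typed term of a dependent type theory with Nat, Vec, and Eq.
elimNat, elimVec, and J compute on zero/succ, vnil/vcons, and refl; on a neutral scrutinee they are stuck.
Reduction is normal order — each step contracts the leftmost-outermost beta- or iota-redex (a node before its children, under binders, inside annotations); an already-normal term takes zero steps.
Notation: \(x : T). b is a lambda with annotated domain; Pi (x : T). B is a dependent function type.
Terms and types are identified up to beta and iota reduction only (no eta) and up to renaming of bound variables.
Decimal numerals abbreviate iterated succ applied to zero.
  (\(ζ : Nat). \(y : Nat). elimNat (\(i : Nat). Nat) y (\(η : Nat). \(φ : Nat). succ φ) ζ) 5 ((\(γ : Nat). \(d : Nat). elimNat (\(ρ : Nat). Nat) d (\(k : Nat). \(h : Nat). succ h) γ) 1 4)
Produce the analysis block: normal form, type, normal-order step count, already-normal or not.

normal form:
  10
the term's type:
  Nat
reduction steps (normal order): 24
term was already normal: no
first contracted redex: a beta-redex


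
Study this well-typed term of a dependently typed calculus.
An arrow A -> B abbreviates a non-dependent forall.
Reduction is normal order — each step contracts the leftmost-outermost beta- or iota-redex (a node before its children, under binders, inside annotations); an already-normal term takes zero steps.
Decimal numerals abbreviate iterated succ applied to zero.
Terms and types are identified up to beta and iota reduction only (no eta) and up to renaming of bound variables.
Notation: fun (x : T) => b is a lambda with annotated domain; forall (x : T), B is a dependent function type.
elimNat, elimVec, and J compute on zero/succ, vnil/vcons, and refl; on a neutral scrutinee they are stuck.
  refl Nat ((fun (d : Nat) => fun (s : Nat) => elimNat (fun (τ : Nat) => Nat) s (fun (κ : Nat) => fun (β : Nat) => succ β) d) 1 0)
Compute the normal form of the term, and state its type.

normal form:
  refl Nat 1
type:
  Eq Nat 1 1
observation: contracting a beta-redex first, the term normalizes in 6 steps.


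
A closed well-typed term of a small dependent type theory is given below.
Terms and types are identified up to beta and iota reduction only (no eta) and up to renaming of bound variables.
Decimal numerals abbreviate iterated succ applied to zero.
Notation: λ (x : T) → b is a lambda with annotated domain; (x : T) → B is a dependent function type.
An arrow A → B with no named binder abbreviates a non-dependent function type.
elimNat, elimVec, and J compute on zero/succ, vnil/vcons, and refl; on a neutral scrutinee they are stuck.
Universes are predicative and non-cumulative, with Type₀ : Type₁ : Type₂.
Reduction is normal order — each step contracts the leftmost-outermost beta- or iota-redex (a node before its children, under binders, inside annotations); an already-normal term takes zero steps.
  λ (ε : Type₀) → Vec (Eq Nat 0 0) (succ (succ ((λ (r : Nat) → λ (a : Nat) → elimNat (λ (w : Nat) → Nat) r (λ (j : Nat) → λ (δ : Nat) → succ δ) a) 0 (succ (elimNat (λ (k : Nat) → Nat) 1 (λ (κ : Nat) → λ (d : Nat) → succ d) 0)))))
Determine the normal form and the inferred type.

normal form:
  λ (ε : Type₀) → Vec (Eq Nat 0 0) 4
inferred type:
  Type₀ → Type₀


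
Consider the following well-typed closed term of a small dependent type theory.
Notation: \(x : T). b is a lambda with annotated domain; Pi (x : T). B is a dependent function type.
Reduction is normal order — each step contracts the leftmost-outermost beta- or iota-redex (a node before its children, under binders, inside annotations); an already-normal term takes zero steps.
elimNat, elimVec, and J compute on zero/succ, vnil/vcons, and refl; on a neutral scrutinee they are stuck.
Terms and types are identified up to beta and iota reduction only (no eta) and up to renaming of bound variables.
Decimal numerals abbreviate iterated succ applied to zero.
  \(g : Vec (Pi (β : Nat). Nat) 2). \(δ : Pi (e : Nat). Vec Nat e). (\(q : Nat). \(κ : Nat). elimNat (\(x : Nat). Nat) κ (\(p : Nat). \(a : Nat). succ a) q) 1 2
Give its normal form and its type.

reduced normal form:
  \(g : Vec (Pi (β : Nat). Nat) 2). \(δ : Pi (e : Nat). Vec Nat e). 3
the term's type:
  Pi (g : Vec (Pi (β : Nat). Nat) 2). Pi (δ : Pi (e : Nat). Vec Nat e). Nat
observation: reduction starts at a beta-redex, and 6 normal-order steps reach the normal form.
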